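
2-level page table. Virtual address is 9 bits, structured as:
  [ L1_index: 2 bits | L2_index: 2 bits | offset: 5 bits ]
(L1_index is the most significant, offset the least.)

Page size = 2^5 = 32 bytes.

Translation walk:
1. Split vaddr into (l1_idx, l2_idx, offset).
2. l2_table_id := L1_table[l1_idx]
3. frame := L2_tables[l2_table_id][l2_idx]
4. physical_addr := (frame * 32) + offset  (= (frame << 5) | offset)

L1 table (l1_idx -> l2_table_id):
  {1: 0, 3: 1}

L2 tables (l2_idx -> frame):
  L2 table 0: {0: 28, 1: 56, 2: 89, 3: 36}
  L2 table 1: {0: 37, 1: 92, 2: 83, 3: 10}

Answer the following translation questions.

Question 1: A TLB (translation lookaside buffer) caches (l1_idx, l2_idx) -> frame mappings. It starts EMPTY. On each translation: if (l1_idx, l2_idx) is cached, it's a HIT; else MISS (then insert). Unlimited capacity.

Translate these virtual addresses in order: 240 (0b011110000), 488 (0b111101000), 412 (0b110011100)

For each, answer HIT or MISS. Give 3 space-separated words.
Answer: MISS MISS MISS

Derivation:
vaddr=240: (1,3) not in TLB -> MISS, insert
vaddr=488: (3,3) not in TLB -> MISS, insert
vaddr=412: (3,0) not in TLB -> MISS, insert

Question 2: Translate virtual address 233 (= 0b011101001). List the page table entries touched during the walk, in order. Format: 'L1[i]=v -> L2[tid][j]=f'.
Answer: L1[1]=0 -> L2[0][3]=36

Derivation:
vaddr = 233 = 0b011101001
Split: l1_idx=1, l2_idx=3, offset=9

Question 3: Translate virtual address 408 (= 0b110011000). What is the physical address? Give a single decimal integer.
vaddr = 408 = 0b110011000
Split: l1_idx=3, l2_idx=0, offset=24
L1[3] = 1
L2[1][0] = 37
paddr = 37 * 32 + 24 = 1208

Answer: 1208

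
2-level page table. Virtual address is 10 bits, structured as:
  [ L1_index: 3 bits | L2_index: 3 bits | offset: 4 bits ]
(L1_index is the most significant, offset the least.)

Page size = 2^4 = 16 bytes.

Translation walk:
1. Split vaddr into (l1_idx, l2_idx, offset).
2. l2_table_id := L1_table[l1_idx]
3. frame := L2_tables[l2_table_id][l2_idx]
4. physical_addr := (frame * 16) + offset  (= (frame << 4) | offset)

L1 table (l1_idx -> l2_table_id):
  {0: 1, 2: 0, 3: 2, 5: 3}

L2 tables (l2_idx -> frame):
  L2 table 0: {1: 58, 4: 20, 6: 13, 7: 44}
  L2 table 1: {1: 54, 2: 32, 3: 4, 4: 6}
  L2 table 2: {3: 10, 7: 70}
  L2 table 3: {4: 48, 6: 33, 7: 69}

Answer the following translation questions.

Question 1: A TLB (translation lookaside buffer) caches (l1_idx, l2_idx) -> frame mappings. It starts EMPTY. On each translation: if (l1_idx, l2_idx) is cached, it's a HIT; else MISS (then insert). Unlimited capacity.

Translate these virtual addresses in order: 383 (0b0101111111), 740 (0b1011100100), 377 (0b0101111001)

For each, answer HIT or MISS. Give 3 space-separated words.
vaddr=383: (2,7) not in TLB -> MISS, insert
vaddr=740: (5,6) not in TLB -> MISS, insert
vaddr=377: (2,7) in TLB -> HIT

Answer: MISS MISS HIT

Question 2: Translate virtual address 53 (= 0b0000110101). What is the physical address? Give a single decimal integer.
Answer: 69

Derivation:
vaddr = 53 = 0b0000110101
Split: l1_idx=0, l2_idx=3, offset=5
L1[0] = 1
L2[1][3] = 4
paddr = 4 * 16 + 5 = 69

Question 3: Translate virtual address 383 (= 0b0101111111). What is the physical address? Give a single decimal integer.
vaddr = 383 = 0b0101111111
Split: l1_idx=2, l2_idx=7, offset=15
L1[2] = 0
L2[0][7] = 44
paddr = 44 * 16 + 15 = 719

Answer: 719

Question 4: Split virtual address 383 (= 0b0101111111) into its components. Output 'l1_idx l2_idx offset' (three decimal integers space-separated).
vaddr = 383 = 0b0101111111
  top 3 bits -> l1_idx = 2
  next 3 bits -> l2_idx = 7
  bottom 4 bits -> offset = 15

Answer: 2 7 15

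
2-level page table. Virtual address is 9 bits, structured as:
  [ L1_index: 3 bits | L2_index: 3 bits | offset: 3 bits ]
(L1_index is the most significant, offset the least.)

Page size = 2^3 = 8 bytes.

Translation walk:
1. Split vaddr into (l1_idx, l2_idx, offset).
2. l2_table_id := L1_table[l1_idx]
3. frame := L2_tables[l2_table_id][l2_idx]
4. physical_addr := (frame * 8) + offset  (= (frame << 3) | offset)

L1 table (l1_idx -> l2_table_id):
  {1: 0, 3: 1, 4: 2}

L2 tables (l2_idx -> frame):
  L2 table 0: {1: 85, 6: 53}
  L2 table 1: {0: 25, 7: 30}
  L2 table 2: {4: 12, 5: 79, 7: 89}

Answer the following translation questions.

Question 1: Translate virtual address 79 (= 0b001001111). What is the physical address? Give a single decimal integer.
Answer: 687

Derivation:
vaddr = 79 = 0b001001111
Split: l1_idx=1, l2_idx=1, offset=7
L1[1] = 0
L2[0][1] = 85
paddr = 85 * 8 + 7 = 687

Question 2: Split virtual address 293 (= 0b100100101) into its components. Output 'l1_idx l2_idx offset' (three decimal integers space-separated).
Answer: 4 4 5

Derivation:
vaddr = 293 = 0b100100101
  top 3 bits -> l1_idx = 4
  next 3 bits -> l2_idx = 4
  bottom 3 bits -> offset = 5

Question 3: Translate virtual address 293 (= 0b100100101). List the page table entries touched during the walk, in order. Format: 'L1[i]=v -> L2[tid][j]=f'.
vaddr = 293 = 0b100100101
Split: l1_idx=4, l2_idx=4, offset=5

Answer: L1[4]=2 -> L2[2][4]=12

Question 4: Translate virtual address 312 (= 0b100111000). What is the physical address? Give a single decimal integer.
Answer: 712

Derivation:
vaddr = 312 = 0b100111000
Split: l1_idx=4, l2_idx=7, offset=0
L1[4] = 2
L2[2][7] = 89
paddr = 89 * 8 + 0 = 712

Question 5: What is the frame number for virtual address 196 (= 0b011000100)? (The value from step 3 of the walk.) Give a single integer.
vaddr = 196: l1_idx=3, l2_idx=0
L1[3] = 1; L2[1][0] = 25

Answer: 25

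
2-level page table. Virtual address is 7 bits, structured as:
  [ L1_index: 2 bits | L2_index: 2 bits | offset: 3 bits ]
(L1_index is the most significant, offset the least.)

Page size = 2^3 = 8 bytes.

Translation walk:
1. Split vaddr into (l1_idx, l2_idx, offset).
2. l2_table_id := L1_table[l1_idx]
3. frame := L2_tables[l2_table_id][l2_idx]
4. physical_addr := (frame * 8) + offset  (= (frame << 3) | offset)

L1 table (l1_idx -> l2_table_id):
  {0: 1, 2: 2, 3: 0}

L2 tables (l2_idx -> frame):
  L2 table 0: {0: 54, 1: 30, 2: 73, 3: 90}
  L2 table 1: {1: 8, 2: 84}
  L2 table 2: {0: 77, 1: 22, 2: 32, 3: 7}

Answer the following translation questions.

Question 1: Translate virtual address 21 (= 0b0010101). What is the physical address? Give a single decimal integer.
vaddr = 21 = 0b0010101
Split: l1_idx=0, l2_idx=2, offset=5
L1[0] = 1
L2[1][2] = 84
paddr = 84 * 8 + 5 = 677

Answer: 677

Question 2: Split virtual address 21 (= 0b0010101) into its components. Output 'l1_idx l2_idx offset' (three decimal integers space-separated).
vaddr = 21 = 0b0010101
  top 2 bits -> l1_idx = 0
  next 2 bits -> l2_idx = 2
  bottom 3 bits -> offset = 5

Answer: 0 2 5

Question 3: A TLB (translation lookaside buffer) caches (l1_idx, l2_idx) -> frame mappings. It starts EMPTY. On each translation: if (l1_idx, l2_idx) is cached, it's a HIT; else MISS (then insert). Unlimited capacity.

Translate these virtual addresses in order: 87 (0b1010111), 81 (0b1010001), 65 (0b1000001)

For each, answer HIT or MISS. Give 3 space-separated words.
vaddr=87: (2,2) not in TLB -> MISS, insert
vaddr=81: (2,2) in TLB -> HIT
vaddr=65: (2,0) not in TLB -> MISS, insert

Answer: MISS HIT MISS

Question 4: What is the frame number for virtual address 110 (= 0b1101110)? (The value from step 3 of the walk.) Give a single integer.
Answer: 30

Derivation:
vaddr = 110: l1_idx=3, l2_idx=1
L1[3] = 0; L2[0][1] = 30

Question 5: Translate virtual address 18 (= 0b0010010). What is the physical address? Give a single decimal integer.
vaddr = 18 = 0b0010010
Split: l1_idx=0, l2_idx=2, offset=2
L1[0] = 1
L2[1][2] = 84
paddr = 84 * 8 + 2 = 674

Answer: 674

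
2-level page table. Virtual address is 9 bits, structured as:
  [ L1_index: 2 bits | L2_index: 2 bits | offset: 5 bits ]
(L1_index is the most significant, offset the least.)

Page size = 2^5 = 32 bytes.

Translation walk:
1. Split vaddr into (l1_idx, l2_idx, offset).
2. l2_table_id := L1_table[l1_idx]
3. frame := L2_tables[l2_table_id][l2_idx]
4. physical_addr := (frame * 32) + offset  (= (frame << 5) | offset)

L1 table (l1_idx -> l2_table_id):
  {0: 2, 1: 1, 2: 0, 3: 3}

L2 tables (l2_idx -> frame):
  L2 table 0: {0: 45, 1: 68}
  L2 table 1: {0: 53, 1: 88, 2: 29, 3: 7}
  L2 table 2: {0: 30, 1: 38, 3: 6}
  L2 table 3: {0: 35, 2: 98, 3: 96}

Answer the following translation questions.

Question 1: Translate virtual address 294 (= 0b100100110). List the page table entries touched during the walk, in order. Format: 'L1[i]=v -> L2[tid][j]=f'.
Answer: L1[2]=0 -> L2[0][1]=68

Derivation:
vaddr = 294 = 0b100100110
Split: l1_idx=2, l2_idx=1, offset=6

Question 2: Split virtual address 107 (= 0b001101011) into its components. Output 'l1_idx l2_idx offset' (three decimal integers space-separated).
Answer: 0 3 11

Derivation:
vaddr = 107 = 0b001101011
  top 2 bits -> l1_idx = 0
  next 2 bits -> l2_idx = 3
  bottom 5 bits -> offset = 11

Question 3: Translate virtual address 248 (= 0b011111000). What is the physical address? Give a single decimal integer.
Answer: 248

Derivation:
vaddr = 248 = 0b011111000
Split: l1_idx=1, l2_idx=3, offset=24
L1[1] = 1
L2[1][3] = 7
paddr = 7 * 32 + 24 = 248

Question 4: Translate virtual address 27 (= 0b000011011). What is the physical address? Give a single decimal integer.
Answer: 987

Derivation:
vaddr = 27 = 0b000011011
Split: l1_idx=0, l2_idx=0, offset=27
L1[0] = 2
L2[2][0] = 30
paddr = 30 * 32 + 27 = 987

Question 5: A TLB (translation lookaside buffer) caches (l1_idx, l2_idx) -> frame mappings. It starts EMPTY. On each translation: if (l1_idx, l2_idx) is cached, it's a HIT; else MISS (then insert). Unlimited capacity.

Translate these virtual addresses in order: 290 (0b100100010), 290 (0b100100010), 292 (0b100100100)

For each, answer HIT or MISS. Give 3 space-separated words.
vaddr=290: (2,1) not in TLB -> MISS, insert
vaddr=290: (2,1) in TLB -> HIT
vaddr=292: (2,1) in TLB -> HIT

Answer: MISS HIT HIT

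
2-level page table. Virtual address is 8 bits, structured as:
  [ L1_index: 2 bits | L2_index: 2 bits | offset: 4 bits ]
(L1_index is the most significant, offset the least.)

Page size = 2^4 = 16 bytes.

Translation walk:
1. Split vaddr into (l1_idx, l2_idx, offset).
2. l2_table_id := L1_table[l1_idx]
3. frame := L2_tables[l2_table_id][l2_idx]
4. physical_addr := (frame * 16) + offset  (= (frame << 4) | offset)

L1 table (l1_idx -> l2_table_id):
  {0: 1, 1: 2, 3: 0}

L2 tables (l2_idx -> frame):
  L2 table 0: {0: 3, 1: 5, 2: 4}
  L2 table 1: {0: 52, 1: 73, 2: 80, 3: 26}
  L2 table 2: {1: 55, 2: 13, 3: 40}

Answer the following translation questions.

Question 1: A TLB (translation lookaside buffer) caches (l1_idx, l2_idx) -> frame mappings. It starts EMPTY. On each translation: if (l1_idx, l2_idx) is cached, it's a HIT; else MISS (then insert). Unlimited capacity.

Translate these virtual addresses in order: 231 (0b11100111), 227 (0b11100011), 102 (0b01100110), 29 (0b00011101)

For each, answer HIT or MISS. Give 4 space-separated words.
Answer: MISS HIT MISS MISS

Derivation:
vaddr=231: (3,2) not in TLB -> MISS, insert
vaddr=227: (3,2) in TLB -> HIT
vaddr=102: (1,2) not in TLB -> MISS, insert
vaddr=29: (0,1) not in TLB -> MISS, insert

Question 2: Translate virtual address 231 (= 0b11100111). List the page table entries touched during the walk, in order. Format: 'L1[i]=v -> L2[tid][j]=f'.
Answer: L1[3]=0 -> L2[0][2]=4

Derivation:
vaddr = 231 = 0b11100111
Split: l1_idx=3, l2_idx=2, offset=7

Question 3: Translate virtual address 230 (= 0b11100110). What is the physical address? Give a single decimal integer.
vaddr = 230 = 0b11100110
Split: l1_idx=3, l2_idx=2, offset=6
L1[3] = 0
L2[0][2] = 4
paddr = 4 * 16 + 6 = 70

Answer: 70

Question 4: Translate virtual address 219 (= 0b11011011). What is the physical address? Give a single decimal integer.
vaddr = 219 = 0b11011011
Split: l1_idx=3, l2_idx=1, offset=11
L1[3] = 0
L2[0][1] = 5
paddr = 5 * 16 + 11 = 91

Answer: 91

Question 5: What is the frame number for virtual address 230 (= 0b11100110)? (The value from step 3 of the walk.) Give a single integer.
vaddr = 230: l1_idx=3, l2_idx=2
L1[3] = 0; L2[0][2] = 4

Answer: 4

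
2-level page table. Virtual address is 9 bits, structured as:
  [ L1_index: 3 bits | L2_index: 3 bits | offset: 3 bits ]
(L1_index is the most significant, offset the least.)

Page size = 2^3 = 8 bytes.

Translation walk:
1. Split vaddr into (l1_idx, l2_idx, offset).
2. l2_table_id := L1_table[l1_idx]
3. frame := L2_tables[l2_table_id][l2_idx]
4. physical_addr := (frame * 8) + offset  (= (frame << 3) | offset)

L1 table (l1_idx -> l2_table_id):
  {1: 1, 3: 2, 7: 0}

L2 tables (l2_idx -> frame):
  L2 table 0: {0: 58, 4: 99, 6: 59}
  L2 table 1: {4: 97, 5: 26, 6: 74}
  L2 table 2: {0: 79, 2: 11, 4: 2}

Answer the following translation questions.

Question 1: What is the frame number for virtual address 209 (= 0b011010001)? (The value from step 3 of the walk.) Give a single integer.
Answer: 11

Derivation:
vaddr = 209: l1_idx=3, l2_idx=2
L1[3] = 2; L2[2][2] = 11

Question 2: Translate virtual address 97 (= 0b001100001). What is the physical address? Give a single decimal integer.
vaddr = 97 = 0b001100001
Split: l1_idx=1, l2_idx=4, offset=1
L1[1] = 1
L2[1][4] = 97
paddr = 97 * 8 + 1 = 777

Answer: 777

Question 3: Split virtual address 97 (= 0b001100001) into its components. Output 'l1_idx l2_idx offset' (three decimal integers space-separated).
vaddr = 97 = 0b001100001
  top 3 bits -> l1_idx = 1
  next 3 bits -> l2_idx = 4
  bottom 3 bits -> offset = 1

Answer: 1 4 1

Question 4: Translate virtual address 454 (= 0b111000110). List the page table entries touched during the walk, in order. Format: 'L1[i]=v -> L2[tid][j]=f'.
vaddr = 454 = 0b111000110
Split: l1_idx=7, l2_idx=0, offset=6

Answer: L1[7]=0 -> L2[0][0]=58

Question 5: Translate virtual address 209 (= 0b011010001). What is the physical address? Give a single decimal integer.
Answer: 89

Derivation:
vaddr = 209 = 0b011010001
Split: l1_idx=3, l2_idx=2, offset=1
L1[3] = 2
L2[2][2] = 11
paddr = 11 * 8 + 1 = 89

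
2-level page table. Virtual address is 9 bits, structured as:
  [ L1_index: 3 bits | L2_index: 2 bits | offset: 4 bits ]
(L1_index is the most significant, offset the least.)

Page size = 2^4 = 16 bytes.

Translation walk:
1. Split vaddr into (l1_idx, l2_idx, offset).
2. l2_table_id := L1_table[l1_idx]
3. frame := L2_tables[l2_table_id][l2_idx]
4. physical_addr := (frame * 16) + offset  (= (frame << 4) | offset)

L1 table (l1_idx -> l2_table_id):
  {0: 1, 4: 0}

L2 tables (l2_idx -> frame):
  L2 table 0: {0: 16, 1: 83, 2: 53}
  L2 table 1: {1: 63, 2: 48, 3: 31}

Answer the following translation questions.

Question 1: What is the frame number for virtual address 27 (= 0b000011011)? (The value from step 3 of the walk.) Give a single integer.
vaddr = 27: l1_idx=0, l2_idx=1
L1[0] = 1; L2[1][1] = 63

Answer: 63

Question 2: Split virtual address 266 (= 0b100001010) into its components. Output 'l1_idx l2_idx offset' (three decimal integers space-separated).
Answer: 4 0 10

Derivation:
vaddr = 266 = 0b100001010
  top 3 bits -> l1_idx = 4
  next 2 bits -> l2_idx = 0
  bottom 4 bits -> offset = 10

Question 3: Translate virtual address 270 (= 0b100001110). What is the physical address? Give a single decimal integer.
Answer: 270

Derivation:
vaddr = 270 = 0b100001110
Split: l1_idx=4, l2_idx=0, offset=14
L1[4] = 0
L2[0][0] = 16
paddr = 16 * 16 + 14 = 270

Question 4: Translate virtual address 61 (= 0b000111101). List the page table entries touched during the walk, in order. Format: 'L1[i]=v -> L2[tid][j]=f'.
Answer: L1[0]=1 -> L2[1][3]=31

Derivation:
vaddr = 61 = 0b000111101
Split: l1_idx=0, l2_idx=3, offset=13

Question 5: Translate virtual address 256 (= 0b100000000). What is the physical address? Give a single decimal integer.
Answer: 256

Derivation:
vaddr = 256 = 0b100000000
Split: l1_idx=4, l2_idx=0, offset=0
L1[4] = 0
L2[0][0] = 16
paddr = 16 * 16 + 0 = 256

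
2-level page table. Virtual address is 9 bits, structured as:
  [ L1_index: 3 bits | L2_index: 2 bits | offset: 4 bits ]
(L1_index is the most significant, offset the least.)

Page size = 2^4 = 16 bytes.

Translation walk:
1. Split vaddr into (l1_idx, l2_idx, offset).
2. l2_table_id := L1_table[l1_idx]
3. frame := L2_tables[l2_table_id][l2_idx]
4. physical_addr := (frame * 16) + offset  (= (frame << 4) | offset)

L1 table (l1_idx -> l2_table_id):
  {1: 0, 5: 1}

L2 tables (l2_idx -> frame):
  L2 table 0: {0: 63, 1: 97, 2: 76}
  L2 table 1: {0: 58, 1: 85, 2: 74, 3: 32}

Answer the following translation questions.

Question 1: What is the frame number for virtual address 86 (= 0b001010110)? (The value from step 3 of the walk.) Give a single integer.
Answer: 97

Derivation:
vaddr = 86: l1_idx=1, l2_idx=1
L1[1] = 0; L2[0][1] = 97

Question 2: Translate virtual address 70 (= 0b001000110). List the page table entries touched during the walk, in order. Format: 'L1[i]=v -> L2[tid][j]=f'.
vaddr = 70 = 0b001000110
Split: l1_idx=1, l2_idx=0, offset=6

Answer: L1[1]=0 -> L2[0][0]=63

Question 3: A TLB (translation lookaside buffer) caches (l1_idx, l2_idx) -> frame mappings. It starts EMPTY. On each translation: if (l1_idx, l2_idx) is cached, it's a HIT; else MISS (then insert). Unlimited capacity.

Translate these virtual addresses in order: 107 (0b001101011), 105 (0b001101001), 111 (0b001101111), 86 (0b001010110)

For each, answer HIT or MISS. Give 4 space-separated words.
Answer: MISS HIT HIT MISS

Derivation:
vaddr=107: (1,2) not in TLB -> MISS, insert
vaddr=105: (1,2) in TLB -> HIT
vaddr=111: (1,2) in TLB -> HIT
vaddr=86: (1,1) not in TLB -> MISS, insert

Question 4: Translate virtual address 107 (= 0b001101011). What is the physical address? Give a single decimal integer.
Answer: 1227

Derivation:
vaddr = 107 = 0b001101011
Split: l1_idx=1, l2_idx=2, offset=11
L1[1] = 0
L2[0][2] = 76
paddr = 76 * 16 + 11 = 1227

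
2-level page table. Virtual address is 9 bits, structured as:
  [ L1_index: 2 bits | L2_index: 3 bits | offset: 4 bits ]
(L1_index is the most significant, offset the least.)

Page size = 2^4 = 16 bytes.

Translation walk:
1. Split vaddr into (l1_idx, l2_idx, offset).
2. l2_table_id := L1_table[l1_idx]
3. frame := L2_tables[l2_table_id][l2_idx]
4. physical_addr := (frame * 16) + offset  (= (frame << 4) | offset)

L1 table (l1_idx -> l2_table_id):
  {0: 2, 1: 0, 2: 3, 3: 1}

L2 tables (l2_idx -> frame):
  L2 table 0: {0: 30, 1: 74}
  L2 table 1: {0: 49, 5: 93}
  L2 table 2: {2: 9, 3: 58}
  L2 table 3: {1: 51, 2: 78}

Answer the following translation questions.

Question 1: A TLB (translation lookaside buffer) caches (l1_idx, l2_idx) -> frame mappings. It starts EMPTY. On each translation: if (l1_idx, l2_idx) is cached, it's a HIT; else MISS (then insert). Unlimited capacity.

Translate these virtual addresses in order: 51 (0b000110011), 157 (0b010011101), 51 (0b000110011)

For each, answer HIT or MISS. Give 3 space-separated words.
vaddr=51: (0,3) not in TLB -> MISS, insert
vaddr=157: (1,1) not in TLB -> MISS, insert
vaddr=51: (0,3) in TLB -> HIT

Answer: MISS MISS HIT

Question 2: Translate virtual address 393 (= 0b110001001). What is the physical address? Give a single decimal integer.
Answer: 793

Derivation:
vaddr = 393 = 0b110001001
Split: l1_idx=3, l2_idx=0, offset=9
L1[3] = 1
L2[1][0] = 49
paddr = 49 * 16 + 9 = 793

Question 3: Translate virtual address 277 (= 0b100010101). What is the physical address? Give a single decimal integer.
vaddr = 277 = 0b100010101
Split: l1_idx=2, l2_idx=1, offset=5
L1[2] = 3
L2[3][1] = 51
paddr = 51 * 16 + 5 = 821

Answer: 821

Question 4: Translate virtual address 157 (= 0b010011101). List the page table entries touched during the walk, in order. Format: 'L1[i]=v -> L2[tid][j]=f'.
vaddr = 157 = 0b010011101
Split: l1_idx=1, l2_idx=1, offset=13

Answer: L1[1]=0 -> L2[0][1]=74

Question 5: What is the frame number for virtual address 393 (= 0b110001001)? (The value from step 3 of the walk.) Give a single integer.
Answer: 49

Derivation:
vaddr = 393: l1_idx=3, l2_idx=0
L1[3] = 1; L2[1][0] = 49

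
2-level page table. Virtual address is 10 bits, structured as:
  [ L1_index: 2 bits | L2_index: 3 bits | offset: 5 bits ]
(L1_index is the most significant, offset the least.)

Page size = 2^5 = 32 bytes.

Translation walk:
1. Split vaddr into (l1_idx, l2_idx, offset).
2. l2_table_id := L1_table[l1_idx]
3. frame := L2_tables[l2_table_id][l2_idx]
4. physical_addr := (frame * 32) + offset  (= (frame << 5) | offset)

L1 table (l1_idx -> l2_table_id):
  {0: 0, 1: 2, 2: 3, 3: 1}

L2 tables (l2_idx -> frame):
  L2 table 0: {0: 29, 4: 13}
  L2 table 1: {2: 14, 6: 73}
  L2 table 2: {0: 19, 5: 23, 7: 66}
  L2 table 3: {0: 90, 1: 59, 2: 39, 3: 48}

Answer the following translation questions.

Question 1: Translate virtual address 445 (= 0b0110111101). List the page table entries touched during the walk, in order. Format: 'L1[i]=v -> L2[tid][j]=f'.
vaddr = 445 = 0b0110111101
Split: l1_idx=1, l2_idx=5, offset=29

Answer: L1[1]=2 -> L2[2][5]=23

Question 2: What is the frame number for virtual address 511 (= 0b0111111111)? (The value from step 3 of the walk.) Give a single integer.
vaddr = 511: l1_idx=1, l2_idx=7
L1[1] = 2; L2[2][7] = 66

Answer: 66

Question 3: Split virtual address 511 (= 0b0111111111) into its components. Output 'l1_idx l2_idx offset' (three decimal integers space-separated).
Answer: 1 7 31

Derivation:
vaddr = 511 = 0b0111111111
  top 2 bits -> l1_idx = 1
  next 3 bits -> l2_idx = 7
  bottom 5 bits -> offset = 31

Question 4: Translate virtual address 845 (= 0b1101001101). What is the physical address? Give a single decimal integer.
vaddr = 845 = 0b1101001101
Split: l1_idx=3, l2_idx=2, offset=13
L1[3] = 1
L2[1][2] = 14
paddr = 14 * 32 + 13 = 461

Answer: 461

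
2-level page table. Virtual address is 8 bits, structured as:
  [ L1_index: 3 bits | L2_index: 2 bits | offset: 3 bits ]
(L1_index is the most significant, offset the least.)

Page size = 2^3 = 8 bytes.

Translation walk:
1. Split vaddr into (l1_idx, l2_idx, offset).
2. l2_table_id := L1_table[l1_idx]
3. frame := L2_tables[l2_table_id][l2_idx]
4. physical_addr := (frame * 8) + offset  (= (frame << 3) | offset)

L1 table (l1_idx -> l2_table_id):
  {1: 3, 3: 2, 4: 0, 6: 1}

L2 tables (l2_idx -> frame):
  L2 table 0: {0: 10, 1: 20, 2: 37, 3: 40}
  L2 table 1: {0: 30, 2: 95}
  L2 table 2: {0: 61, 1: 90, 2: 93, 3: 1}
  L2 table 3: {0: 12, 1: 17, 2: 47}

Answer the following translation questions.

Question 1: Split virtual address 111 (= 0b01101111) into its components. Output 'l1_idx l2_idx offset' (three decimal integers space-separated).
vaddr = 111 = 0b01101111
  top 3 bits -> l1_idx = 3
  next 2 bits -> l2_idx = 1
  bottom 3 bits -> offset = 7

Answer: 3 1 7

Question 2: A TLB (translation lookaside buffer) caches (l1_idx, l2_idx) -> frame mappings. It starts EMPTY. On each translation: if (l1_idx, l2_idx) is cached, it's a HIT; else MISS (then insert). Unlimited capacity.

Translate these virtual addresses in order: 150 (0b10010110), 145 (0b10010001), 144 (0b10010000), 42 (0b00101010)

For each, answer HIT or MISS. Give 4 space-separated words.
vaddr=150: (4,2) not in TLB -> MISS, insert
vaddr=145: (4,2) in TLB -> HIT
vaddr=144: (4,2) in TLB -> HIT
vaddr=42: (1,1) not in TLB -> MISS, insert

Answer: MISS HIT HIT MISS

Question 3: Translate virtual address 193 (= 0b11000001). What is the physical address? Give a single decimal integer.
Answer: 241

Derivation:
vaddr = 193 = 0b11000001
Split: l1_idx=6, l2_idx=0, offset=1
L1[6] = 1
L2[1][0] = 30
paddr = 30 * 8 + 1 = 241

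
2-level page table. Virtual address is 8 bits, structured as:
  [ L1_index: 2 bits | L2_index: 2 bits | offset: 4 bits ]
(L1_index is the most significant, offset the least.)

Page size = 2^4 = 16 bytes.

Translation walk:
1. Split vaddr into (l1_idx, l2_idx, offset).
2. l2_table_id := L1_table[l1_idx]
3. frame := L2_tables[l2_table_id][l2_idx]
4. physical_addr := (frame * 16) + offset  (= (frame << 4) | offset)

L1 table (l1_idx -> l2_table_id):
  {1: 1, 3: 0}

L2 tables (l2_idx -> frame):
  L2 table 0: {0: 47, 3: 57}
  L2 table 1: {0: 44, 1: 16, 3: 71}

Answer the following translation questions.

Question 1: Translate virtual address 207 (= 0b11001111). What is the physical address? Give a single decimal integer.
Answer: 767

Derivation:
vaddr = 207 = 0b11001111
Split: l1_idx=3, l2_idx=0, offset=15
L1[3] = 0
L2[0][0] = 47
paddr = 47 * 16 + 15 = 767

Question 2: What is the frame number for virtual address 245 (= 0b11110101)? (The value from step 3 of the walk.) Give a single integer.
vaddr = 245: l1_idx=3, l2_idx=3
L1[3] = 0; L2[0][3] = 57

Answer: 57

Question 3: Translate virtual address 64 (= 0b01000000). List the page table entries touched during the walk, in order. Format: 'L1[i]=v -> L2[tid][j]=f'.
Answer: L1[1]=1 -> L2[1][0]=44

Derivation:
vaddr = 64 = 0b01000000
Split: l1_idx=1, l2_idx=0, offset=0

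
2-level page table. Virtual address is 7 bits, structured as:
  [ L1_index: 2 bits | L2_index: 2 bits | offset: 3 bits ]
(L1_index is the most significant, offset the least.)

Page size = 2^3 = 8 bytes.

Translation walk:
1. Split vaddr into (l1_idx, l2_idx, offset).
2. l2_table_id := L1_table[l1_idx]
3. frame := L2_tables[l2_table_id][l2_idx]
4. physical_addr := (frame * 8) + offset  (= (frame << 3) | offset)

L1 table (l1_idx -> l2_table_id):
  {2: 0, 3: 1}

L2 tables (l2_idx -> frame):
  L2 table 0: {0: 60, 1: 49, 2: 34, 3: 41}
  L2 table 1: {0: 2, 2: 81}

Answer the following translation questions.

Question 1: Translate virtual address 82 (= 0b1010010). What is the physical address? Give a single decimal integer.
vaddr = 82 = 0b1010010
Split: l1_idx=2, l2_idx=2, offset=2
L1[2] = 0
L2[0][2] = 34
paddr = 34 * 8 + 2 = 274

Answer: 274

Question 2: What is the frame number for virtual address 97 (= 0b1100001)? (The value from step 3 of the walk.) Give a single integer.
Answer: 2

Derivation:
vaddr = 97: l1_idx=3, l2_idx=0
L1[3] = 1; L2[1][0] = 2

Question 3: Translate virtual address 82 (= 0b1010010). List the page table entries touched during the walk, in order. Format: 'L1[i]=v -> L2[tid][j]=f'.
Answer: L1[2]=0 -> L2[0][2]=34

Derivation:
vaddr = 82 = 0b1010010
Split: l1_idx=2, l2_idx=2, offset=2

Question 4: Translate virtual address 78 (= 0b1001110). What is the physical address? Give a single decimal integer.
vaddr = 78 = 0b1001110
Split: l1_idx=2, l2_idx=1, offset=6
L1[2] = 0
L2[0][1] = 49
paddr = 49 * 8 + 6 = 398

Answer: 398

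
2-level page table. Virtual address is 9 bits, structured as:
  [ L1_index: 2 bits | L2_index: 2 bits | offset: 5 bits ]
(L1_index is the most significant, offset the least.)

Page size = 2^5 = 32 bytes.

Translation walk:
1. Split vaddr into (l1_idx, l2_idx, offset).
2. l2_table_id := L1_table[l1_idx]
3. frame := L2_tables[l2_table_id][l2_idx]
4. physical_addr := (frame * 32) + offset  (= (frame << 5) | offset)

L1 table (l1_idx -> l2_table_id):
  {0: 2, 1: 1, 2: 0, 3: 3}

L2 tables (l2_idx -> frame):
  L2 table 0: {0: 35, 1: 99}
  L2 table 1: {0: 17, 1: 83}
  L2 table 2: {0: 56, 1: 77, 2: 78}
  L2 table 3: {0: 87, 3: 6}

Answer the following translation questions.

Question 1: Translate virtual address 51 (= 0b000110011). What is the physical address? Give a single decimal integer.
Answer: 2483

Derivation:
vaddr = 51 = 0b000110011
Split: l1_idx=0, l2_idx=1, offset=19
L1[0] = 2
L2[2][1] = 77
paddr = 77 * 32 + 19 = 2483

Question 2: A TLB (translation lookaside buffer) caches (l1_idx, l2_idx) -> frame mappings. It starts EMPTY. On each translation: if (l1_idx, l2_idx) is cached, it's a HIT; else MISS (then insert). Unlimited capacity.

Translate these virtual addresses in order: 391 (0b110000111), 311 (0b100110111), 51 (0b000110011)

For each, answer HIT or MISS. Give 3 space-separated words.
Answer: MISS MISS MISS

Derivation:
vaddr=391: (3,0) not in TLB -> MISS, insert
vaddr=311: (2,1) not in TLB -> MISS, insert
vaddr=51: (0,1) not in TLB -> MISS, insert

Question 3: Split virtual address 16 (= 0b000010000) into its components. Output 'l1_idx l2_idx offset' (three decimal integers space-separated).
Answer: 0 0 16

Derivation:
vaddr = 16 = 0b000010000
  top 2 bits -> l1_idx = 0
  next 2 bits -> l2_idx = 0
  bottom 5 bits -> offset = 16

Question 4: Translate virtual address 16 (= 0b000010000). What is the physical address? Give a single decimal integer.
vaddr = 16 = 0b000010000
Split: l1_idx=0, l2_idx=0, offset=16
L1[0] = 2
L2[2][0] = 56
paddr = 56 * 32 + 16 = 1808

Answer: 1808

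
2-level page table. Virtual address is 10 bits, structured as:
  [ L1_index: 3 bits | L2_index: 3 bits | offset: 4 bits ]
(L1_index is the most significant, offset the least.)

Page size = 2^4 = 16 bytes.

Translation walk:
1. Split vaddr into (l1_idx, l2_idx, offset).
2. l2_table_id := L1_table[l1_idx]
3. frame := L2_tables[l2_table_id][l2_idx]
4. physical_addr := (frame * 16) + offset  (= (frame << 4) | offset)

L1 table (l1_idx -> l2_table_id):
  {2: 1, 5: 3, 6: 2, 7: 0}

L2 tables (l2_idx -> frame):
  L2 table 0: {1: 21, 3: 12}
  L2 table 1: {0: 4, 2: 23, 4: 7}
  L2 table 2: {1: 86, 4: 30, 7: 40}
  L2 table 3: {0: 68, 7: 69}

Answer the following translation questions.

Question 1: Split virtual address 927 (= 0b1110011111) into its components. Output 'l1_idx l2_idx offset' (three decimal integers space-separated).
vaddr = 927 = 0b1110011111
  top 3 bits -> l1_idx = 7
  next 3 bits -> l2_idx = 1
  bottom 4 bits -> offset = 15

Answer: 7 1 15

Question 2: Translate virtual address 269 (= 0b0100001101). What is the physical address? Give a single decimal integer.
vaddr = 269 = 0b0100001101
Split: l1_idx=2, l2_idx=0, offset=13
L1[2] = 1
L2[1][0] = 4
paddr = 4 * 16 + 13 = 77

Answer: 77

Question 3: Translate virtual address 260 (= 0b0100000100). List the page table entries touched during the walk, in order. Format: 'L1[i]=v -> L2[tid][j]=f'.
Answer: L1[2]=1 -> L2[1][0]=4

Derivation:
vaddr = 260 = 0b0100000100
Split: l1_idx=2, l2_idx=0, offset=4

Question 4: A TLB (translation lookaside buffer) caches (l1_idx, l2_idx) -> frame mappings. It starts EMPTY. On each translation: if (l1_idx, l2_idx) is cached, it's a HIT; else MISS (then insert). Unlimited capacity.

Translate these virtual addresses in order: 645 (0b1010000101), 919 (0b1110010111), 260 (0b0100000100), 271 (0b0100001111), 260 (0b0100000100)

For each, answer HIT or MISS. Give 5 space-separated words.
vaddr=645: (5,0) not in TLB -> MISS, insert
vaddr=919: (7,1) not in TLB -> MISS, insert
vaddr=260: (2,0) not in TLB -> MISS, insert
vaddr=271: (2,0) in TLB -> HIT
vaddr=260: (2,0) in TLB -> HIT

Answer: MISS MISS MISS HIT HIT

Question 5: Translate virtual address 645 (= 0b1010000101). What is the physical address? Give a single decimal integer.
Answer: 1093

Derivation:
vaddr = 645 = 0b1010000101
Split: l1_idx=5, l2_idx=0, offset=5
L1[5] = 3
L2[3][0] = 68
paddr = 68 * 16 + 5 = 1093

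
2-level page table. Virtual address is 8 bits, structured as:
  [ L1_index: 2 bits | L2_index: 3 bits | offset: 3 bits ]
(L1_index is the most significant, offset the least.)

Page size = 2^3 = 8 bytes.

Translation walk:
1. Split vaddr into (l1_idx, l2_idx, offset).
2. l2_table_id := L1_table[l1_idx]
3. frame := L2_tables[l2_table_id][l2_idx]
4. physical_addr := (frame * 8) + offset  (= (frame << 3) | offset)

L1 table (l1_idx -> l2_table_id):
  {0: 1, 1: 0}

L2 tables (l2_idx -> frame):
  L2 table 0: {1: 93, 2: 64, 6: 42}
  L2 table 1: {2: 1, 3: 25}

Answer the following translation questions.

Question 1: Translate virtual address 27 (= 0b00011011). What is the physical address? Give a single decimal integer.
Answer: 203

Derivation:
vaddr = 27 = 0b00011011
Split: l1_idx=0, l2_idx=3, offset=3
L1[0] = 1
L2[1][3] = 25
paddr = 25 * 8 + 3 = 203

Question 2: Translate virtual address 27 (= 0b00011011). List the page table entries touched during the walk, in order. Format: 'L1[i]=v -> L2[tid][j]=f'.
vaddr = 27 = 0b00011011
Split: l1_idx=0, l2_idx=3, offset=3

Answer: L1[0]=1 -> L2[1][3]=25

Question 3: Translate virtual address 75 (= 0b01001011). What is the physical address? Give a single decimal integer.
Answer: 747

Derivation:
vaddr = 75 = 0b01001011
Split: l1_idx=1, l2_idx=1, offset=3
L1[1] = 0
L2[0][1] = 93
paddr = 93 * 8 + 3 = 747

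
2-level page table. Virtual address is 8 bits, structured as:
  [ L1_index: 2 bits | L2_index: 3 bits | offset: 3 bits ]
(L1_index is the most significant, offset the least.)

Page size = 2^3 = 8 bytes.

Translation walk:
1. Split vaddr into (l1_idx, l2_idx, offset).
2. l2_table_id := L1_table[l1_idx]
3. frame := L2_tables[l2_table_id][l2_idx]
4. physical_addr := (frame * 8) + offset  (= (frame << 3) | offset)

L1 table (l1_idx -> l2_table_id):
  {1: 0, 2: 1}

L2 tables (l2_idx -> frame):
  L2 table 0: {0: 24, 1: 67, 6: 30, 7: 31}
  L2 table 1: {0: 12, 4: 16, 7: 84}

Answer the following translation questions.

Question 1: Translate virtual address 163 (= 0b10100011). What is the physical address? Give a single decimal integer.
vaddr = 163 = 0b10100011
Split: l1_idx=2, l2_idx=4, offset=3
L1[2] = 1
L2[1][4] = 16
paddr = 16 * 8 + 3 = 131

Answer: 131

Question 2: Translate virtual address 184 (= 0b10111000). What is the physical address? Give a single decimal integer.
vaddr = 184 = 0b10111000
Split: l1_idx=2, l2_idx=7, offset=0
L1[2] = 1
L2[1][7] = 84
paddr = 84 * 8 + 0 = 672

Answer: 672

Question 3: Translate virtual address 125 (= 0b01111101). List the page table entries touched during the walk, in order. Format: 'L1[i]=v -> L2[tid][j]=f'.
vaddr = 125 = 0b01111101
Split: l1_idx=1, l2_idx=7, offset=5

Answer: L1[1]=0 -> L2[0][7]=31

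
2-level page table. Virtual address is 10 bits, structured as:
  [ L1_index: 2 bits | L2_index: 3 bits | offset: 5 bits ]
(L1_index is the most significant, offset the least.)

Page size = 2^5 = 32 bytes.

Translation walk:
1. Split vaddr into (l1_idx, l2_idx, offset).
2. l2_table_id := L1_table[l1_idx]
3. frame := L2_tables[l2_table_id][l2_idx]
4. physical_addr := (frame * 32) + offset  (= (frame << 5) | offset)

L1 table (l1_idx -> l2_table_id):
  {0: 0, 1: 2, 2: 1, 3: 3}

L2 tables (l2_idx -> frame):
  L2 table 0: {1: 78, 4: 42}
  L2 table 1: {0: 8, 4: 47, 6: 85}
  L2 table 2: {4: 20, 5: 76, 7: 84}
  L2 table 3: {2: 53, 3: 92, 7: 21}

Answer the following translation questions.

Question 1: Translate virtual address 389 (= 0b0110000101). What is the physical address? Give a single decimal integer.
Answer: 645

Derivation:
vaddr = 389 = 0b0110000101
Split: l1_idx=1, l2_idx=4, offset=5
L1[1] = 2
L2[2][4] = 20
paddr = 20 * 32 + 5 = 645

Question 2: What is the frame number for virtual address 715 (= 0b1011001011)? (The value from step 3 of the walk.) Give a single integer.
vaddr = 715: l1_idx=2, l2_idx=6
L1[2] = 1; L2[1][6] = 85

Answer: 85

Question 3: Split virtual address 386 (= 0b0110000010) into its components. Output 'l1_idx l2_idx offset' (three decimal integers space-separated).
vaddr = 386 = 0b0110000010
  top 2 bits -> l1_idx = 1
  next 3 bits -> l2_idx = 4
  bottom 5 bits -> offset = 2

Answer: 1 4 2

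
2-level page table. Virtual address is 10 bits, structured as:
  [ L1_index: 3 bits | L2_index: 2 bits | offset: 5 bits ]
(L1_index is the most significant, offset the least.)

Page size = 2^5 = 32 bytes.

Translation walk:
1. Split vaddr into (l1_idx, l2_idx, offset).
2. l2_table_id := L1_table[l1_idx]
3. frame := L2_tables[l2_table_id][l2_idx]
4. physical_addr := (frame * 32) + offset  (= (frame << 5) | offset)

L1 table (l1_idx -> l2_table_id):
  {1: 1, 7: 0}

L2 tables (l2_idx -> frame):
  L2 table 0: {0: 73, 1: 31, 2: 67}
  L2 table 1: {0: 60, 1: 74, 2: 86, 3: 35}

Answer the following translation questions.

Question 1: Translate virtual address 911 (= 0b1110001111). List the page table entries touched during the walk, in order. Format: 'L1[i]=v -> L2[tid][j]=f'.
Answer: L1[7]=0 -> L2[0][0]=73

Derivation:
vaddr = 911 = 0b1110001111
Split: l1_idx=7, l2_idx=0, offset=15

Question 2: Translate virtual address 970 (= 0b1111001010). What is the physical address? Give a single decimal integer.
Answer: 2154

Derivation:
vaddr = 970 = 0b1111001010
Split: l1_idx=7, l2_idx=2, offset=10
L1[7] = 0
L2[0][2] = 67
paddr = 67 * 32 + 10 = 2154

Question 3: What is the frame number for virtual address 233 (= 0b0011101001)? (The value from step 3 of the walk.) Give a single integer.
vaddr = 233: l1_idx=1, l2_idx=3
L1[1] = 1; L2[1][3] = 35

Answer: 35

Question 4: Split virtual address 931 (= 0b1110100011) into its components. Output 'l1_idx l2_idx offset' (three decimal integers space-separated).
vaddr = 931 = 0b1110100011
  top 3 bits -> l1_idx = 7
  next 2 bits -> l2_idx = 1
  bottom 5 bits -> offset = 3

Answer: 7 1 3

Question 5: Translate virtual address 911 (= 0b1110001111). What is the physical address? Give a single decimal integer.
vaddr = 911 = 0b1110001111
Split: l1_idx=7, l2_idx=0, offset=15
L1[7] = 0
L2[0][0] = 73
paddr = 73 * 32 + 15 = 2351

Answer: 2351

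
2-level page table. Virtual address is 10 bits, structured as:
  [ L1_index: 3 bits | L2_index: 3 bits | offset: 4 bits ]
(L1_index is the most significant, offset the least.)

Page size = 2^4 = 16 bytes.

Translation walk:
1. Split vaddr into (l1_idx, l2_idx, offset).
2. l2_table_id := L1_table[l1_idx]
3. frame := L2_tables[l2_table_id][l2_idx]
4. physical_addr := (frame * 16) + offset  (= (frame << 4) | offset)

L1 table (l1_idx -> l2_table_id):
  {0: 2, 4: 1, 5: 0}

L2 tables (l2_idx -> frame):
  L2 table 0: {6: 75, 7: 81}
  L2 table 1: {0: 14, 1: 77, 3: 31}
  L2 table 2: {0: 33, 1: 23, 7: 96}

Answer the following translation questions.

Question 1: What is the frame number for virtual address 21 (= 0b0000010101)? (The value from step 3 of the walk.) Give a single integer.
Answer: 23

Derivation:
vaddr = 21: l1_idx=0, l2_idx=1
L1[0] = 2; L2[2][1] = 23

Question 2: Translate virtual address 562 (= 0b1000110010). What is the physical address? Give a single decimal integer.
vaddr = 562 = 0b1000110010
Split: l1_idx=4, l2_idx=3, offset=2
L1[4] = 1
L2[1][3] = 31
paddr = 31 * 16 + 2 = 498

Answer: 498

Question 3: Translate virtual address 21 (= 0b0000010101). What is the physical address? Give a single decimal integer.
Answer: 373

Derivation:
vaddr = 21 = 0b0000010101
Split: l1_idx=0, l2_idx=1, offset=5
L1[0] = 2
L2[2][1] = 23
paddr = 23 * 16 + 5 = 373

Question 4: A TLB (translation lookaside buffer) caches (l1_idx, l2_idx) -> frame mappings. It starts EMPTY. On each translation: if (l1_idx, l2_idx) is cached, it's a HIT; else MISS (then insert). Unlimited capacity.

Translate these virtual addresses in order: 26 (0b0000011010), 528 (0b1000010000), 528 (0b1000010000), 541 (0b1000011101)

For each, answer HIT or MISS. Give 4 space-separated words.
Answer: MISS MISS HIT HIT

Derivation:
vaddr=26: (0,1) not in TLB -> MISS, insert
vaddr=528: (4,1) not in TLB -> MISS, insert
vaddr=528: (4,1) in TLB -> HIT
vaddr=541: (4,1) in TLB -> HIT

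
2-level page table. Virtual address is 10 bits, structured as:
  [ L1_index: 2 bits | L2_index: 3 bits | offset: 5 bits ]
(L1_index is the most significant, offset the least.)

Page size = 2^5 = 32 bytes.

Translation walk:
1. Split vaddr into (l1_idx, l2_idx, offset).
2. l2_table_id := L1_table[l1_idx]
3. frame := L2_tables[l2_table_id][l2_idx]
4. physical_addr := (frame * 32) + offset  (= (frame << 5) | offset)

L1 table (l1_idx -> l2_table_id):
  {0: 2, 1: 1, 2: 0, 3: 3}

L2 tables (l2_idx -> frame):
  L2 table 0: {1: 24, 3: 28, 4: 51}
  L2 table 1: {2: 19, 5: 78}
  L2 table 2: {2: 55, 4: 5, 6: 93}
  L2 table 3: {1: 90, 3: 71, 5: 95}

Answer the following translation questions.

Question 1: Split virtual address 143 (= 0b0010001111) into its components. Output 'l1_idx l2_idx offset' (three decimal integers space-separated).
Answer: 0 4 15

Derivation:
vaddr = 143 = 0b0010001111
  top 2 bits -> l1_idx = 0
  next 3 bits -> l2_idx = 4
  bottom 5 bits -> offset = 15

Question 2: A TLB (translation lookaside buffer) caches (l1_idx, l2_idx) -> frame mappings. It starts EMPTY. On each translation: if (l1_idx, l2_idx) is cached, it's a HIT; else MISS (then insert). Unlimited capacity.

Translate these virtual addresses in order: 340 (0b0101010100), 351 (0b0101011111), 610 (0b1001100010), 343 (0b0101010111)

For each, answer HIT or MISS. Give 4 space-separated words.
Answer: MISS HIT MISS HIT

Derivation:
vaddr=340: (1,2) not in TLB -> MISS, insert
vaddr=351: (1,2) in TLB -> HIT
vaddr=610: (2,3) not in TLB -> MISS, insert
vaddr=343: (1,2) in TLB -> HIT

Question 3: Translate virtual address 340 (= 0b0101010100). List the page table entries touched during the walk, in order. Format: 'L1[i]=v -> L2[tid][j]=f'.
Answer: L1[1]=1 -> L2[1][2]=19

Derivation:
vaddr = 340 = 0b0101010100
Split: l1_idx=1, l2_idx=2, offset=20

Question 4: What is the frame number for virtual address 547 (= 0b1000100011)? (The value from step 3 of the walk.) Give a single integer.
vaddr = 547: l1_idx=2, l2_idx=1
L1[2] = 0; L2[0][1] = 24

Answer: 24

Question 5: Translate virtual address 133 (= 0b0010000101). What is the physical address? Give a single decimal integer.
vaddr = 133 = 0b0010000101
Split: l1_idx=0, l2_idx=4, offset=5
L1[0] = 2
L2[2][4] = 5
paddr = 5 * 32 + 5 = 165

Answer: 165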